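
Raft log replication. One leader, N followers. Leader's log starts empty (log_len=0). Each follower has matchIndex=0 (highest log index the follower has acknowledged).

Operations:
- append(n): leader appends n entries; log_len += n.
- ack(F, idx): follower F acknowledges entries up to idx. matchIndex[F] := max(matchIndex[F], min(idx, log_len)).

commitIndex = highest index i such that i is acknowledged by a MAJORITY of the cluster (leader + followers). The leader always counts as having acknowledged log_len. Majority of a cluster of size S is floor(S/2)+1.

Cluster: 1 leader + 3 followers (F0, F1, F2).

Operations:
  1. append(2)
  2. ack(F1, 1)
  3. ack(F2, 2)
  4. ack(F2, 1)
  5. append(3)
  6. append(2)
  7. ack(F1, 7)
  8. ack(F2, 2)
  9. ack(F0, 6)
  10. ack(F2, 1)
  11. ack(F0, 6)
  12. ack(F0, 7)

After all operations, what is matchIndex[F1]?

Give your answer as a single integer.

Answer: 7

Derivation:
Op 1: append 2 -> log_len=2
Op 2: F1 acks idx 1 -> match: F0=0 F1=1 F2=0; commitIndex=0
Op 3: F2 acks idx 2 -> match: F0=0 F1=1 F2=2; commitIndex=1
Op 4: F2 acks idx 1 -> match: F0=0 F1=1 F2=2; commitIndex=1
Op 5: append 3 -> log_len=5
Op 6: append 2 -> log_len=7
Op 7: F1 acks idx 7 -> match: F0=0 F1=7 F2=2; commitIndex=2
Op 8: F2 acks idx 2 -> match: F0=0 F1=7 F2=2; commitIndex=2
Op 9: F0 acks idx 6 -> match: F0=6 F1=7 F2=2; commitIndex=6
Op 10: F2 acks idx 1 -> match: F0=6 F1=7 F2=2; commitIndex=6
Op 11: F0 acks idx 6 -> match: F0=6 F1=7 F2=2; commitIndex=6
Op 12: F0 acks idx 7 -> match: F0=7 F1=7 F2=2; commitIndex=7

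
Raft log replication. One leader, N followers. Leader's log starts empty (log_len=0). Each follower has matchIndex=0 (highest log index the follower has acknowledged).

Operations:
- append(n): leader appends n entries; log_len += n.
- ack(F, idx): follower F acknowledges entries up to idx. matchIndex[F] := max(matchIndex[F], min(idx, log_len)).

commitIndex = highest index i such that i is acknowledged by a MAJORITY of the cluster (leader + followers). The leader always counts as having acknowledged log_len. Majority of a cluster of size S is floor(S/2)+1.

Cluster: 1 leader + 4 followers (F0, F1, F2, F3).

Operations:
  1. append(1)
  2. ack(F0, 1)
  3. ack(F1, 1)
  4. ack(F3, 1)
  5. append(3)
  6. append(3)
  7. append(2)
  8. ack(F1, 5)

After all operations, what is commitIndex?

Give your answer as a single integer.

Op 1: append 1 -> log_len=1
Op 2: F0 acks idx 1 -> match: F0=1 F1=0 F2=0 F3=0; commitIndex=0
Op 3: F1 acks idx 1 -> match: F0=1 F1=1 F2=0 F3=0; commitIndex=1
Op 4: F3 acks idx 1 -> match: F0=1 F1=1 F2=0 F3=1; commitIndex=1
Op 5: append 3 -> log_len=4
Op 6: append 3 -> log_len=7
Op 7: append 2 -> log_len=9
Op 8: F1 acks idx 5 -> match: F0=1 F1=5 F2=0 F3=1; commitIndex=1

Answer: 1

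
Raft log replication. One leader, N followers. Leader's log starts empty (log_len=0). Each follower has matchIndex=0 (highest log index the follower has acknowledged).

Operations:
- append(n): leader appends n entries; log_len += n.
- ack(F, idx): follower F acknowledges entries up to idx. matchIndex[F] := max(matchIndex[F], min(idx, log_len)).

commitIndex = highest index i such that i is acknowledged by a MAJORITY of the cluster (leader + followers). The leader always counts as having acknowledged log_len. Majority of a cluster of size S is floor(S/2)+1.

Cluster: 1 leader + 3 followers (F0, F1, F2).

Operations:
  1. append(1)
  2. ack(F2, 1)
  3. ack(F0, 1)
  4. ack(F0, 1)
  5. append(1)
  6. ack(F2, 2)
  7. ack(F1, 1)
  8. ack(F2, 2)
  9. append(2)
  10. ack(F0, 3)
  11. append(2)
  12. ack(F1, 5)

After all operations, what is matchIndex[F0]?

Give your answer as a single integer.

Op 1: append 1 -> log_len=1
Op 2: F2 acks idx 1 -> match: F0=0 F1=0 F2=1; commitIndex=0
Op 3: F0 acks idx 1 -> match: F0=1 F1=0 F2=1; commitIndex=1
Op 4: F0 acks idx 1 -> match: F0=1 F1=0 F2=1; commitIndex=1
Op 5: append 1 -> log_len=2
Op 6: F2 acks idx 2 -> match: F0=1 F1=0 F2=2; commitIndex=1
Op 7: F1 acks idx 1 -> match: F0=1 F1=1 F2=2; commitIndex=1
Op 8: F2 acks idx 2 -> match: F0=1 F1=1 F2=2; commitIndex=1
Op 9: append 2 -> log_len=4
Op 10: F0 acks idx 3 -> match: F0=3 F1=1 F2=2; commitIndex=2
Op 11: append 2 -> log_len=6
Op 12: F1 acks idx 5 -> match: F0=3 F1=5 F2=2; commitIndex=3

Answer: 3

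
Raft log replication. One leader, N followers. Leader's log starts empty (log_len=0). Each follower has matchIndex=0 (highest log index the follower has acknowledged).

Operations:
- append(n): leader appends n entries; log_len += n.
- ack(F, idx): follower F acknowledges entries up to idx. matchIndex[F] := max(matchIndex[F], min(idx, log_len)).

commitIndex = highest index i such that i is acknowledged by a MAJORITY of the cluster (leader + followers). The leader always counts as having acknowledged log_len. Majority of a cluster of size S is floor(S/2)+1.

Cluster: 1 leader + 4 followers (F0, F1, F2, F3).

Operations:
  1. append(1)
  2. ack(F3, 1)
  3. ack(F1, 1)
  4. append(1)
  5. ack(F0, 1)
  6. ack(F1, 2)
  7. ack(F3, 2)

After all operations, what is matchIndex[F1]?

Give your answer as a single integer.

Answer: 2

Derivation:
Op 1: append 1 -> log_len=1
Op 2: F3 acks idx 1 -> match: F0=0 F1=0 F2=0 F3=1; commitIndex=0
Op 3: F1 acks idx 1 -> match: F0=0 F1=1 F2=0 F3=1; commitIndex=1
Op 4: append 1 -> log_len=2
Op 5: F0 acks idx 1 -> match: F0=1 F1=1 F2=0 F3=1; commitIndex=1
Op 6: F1 acks idx 2 -> match: F0=1 F1=2 F2=0 F3=1; commitIndex=1
Op 7: F3 acks idx 2 -> match: F0=1 F1=2 F2=0 F3=2; commitIndex=2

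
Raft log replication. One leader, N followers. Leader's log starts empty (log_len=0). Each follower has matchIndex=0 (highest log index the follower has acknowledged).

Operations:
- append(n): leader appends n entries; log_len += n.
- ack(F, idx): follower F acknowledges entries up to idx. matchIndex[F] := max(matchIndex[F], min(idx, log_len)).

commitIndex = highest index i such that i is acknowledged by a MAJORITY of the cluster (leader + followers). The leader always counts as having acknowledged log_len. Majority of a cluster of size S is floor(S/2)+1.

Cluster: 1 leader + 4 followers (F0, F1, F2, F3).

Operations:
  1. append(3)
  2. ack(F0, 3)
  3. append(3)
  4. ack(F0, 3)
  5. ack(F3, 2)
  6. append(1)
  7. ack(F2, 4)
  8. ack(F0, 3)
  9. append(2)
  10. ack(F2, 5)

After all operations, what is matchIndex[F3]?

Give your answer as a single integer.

Answer: 2

Derivation:
Op 1: append 3 -> log_len=3
Op 2: F0 acks idx 3 -> match: F0=3 F1=0 F2=0 F3=0; commitIndex=0
Op 3: append 3 -> log_len=6
Op 4: F0 acks idx 3 -> match: F0=3 F1=0 F2=0 F3=0; commitIndex=0
Op 5: F3 acks idx 2 -> match: F0=3 F1=0 F2=0 F3=2; commitIndex=2
Op 6: append 1 -> log_len=7
Op 7: F2 acks idx 4 -> match: F0=3 F1=0 F2=4 F3=2; commitIndex=3
Op 8: F0 acks idx 3 -> match: F0=3 F1=0 F2=4 F3=2; commitIndex=3
Op 9: append 2 -> log_len=9
Op 10: F2 acks idx 5 -> match: F0=3 F1=0 F2=5 F3=2; commitIndex=3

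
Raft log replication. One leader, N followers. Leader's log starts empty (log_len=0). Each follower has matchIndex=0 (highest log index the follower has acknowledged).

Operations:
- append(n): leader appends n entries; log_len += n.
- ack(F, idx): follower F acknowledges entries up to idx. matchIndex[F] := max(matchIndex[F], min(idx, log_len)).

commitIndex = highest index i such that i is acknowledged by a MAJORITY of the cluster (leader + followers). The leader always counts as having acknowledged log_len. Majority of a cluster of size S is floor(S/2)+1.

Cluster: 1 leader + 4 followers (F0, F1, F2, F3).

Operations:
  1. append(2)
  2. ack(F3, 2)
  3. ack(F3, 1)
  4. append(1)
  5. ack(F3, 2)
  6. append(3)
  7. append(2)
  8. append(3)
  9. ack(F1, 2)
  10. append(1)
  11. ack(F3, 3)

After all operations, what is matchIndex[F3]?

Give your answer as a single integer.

Op 1: append 2 -> log_len=2
Op 2: F3 acks idx 2 -> match: F0=0 F1=0 F2=0 F3=2; commitIndex=0
Op 3: F3 acks idx 1 -> match: F0=0 F1=0 F2=0 F3=2; commitIndex=0
Op 4: append 1 -> log_len=3
Op 5: F3 acks idx 2 -> match: F0=0 F1=0 F2=0 F3=2; commitIndex=0
Op 6: append 3 -> log_len=6
Op 7: append 2 -> log_len=8
Op 8: append 3 -> log_len=11
Op 9: F1 acks idx 2 -> match: F0=0 F1=2 F2=0 F3=2; commitIndex=2
Op 10: append 1 -> log_len=12
Op 11: F3 acks idx 3 -> match: F0=0 F1=2 F2=0 F3=3; commitIndex=2

Answer: 3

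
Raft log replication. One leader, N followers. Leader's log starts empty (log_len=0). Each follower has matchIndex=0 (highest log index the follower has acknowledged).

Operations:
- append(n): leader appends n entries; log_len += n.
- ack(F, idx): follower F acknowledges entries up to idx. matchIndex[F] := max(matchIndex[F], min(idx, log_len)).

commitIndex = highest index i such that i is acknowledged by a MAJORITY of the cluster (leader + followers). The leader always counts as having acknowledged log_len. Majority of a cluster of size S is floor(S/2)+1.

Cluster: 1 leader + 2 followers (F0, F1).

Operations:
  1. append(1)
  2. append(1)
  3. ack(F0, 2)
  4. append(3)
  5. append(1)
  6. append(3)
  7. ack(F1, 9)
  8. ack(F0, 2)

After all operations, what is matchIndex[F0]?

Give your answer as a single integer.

Op 1: append 1 -> log_len=1
Op 2: append 1 -> log_len=2
Op 3: F0 acks idx 2 -> match: F0=2 F1=0; commitIndex=2
Op 4: append 3 -> log_len=5
Op 5: append 1 -> log_len=6
Op 6: append 3 -> log_len=9
Op 7: F1 acks idx 9 -> match: F0=2 F1=9; commitIndex=9
Op 8: F0 acks idx 2 -> match: F0=2 F1=9; commitIndex=9

Answer: 2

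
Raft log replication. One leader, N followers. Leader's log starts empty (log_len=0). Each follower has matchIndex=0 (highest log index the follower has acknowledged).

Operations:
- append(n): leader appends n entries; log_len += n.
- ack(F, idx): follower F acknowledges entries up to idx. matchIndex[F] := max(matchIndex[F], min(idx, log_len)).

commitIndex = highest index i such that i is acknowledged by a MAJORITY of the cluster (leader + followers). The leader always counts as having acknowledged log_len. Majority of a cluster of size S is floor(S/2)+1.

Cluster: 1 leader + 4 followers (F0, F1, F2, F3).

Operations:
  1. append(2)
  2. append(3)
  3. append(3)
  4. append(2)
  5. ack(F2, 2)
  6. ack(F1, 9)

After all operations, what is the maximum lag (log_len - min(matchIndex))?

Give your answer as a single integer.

Answer: 10

Derivation:
Op 1: append 2 -> log_len=2
Op 2: append 3 -> log_len=5
Op 3: append 3 -> log_len=8
Op 4: append 2 -> log_len=10
Op 5: F2 acks idx 2 -> match: F0=0 F1=0 F2=2 F3=0; commitIndex=0
Op 6: F1 acks idx 9 -> match: F0=0 F1=9 F2=2 F3=0; commitIndex=2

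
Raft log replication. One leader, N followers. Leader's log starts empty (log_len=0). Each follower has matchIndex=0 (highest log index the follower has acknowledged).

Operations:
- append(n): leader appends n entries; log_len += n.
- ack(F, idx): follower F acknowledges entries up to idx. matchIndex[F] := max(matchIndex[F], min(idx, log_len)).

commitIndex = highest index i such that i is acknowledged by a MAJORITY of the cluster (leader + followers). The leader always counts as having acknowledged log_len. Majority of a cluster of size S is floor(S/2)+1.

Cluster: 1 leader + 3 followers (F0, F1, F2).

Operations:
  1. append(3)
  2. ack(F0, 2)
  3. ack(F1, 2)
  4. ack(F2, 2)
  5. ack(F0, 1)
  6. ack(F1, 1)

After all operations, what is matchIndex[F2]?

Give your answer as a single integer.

Answer: 2

Derivation:
Op 1: append 3 -> log_len=3
Op 2: F0 acks idx 2 -> match: F0=2 F1=0 F2=0; commitIndex=0
Op 3: F1 acks idx 2 -> match: F0=2 F1=2 F2=0; commitIndex=2
Op 4: F2 acks idx 2 -> match: F0=2 F1=2 F2=2; commitIndex=2
Op 5: F0 acks idx 1 -> match: F0=2 F1=2 F2=2; commitIndex=2
Op 6: F1 acks idx 1 -> match: F0=2 F1=2 F2=2; commitIndex=2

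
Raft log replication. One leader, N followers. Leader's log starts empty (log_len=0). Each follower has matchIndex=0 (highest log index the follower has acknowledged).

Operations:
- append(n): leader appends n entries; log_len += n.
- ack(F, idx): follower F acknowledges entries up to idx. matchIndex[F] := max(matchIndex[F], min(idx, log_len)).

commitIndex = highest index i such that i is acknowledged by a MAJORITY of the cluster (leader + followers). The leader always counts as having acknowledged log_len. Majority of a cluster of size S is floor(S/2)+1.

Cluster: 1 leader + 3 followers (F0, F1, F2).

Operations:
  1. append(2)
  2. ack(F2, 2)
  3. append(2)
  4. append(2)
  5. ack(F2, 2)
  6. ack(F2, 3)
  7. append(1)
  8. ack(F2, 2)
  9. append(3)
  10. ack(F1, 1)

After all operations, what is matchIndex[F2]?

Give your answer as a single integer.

Answer: 3

Derivation:
Op 1: append 2 -> log_len=2
Op 2: F2 acks idx 2 -> match: F0=0 F1=0 F2=2; commitIndex=0
Op 3: append 2 -> log_len=4
Op 4: append 2 -> log_len=6
Op 5: F2 acks idx 2 -> match: F0=0 F1=0 F2=2; commitIndex=0
Op 6: F2 acks idx 3 -> match: F0=0 F1=0 F2=3; commitIndex=0
Op 7: append 1 -> log_len=7
Op 8: F2 acks idx 2 -> match: F0=0 F1=0 F2=3; commitIndex=0
Op 9: append 3 -> log_len=10
Op 10: F1 acks idx 1 -> match: F0=0 F1=1 F2=3; commitIndex=1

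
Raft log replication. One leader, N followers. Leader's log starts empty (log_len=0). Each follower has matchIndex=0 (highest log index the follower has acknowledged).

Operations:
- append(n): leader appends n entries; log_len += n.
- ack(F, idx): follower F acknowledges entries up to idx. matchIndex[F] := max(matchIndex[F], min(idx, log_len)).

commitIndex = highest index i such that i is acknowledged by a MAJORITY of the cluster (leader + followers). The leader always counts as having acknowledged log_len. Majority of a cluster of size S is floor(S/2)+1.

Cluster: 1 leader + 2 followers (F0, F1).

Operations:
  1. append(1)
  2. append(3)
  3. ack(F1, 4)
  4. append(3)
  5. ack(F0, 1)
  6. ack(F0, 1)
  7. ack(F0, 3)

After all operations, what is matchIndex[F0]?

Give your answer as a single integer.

Answer: 3

Derivation:
Op 1: append 1 -> log_len=1
Op 2: append 3 -> log_len=4
Op 3: F1 acks idx 4 -> match: F0=0 F1=4; commitIndex=4
Op 4: append 3 -> log_len=7
Op 5: F0 acks idx 1 -> match: F0=1 F1=4; commitIndex=4
Op 6: F0 acks idx 1 -> match: F0=1 F1=4; commitIndex=4
Op 7: F0 acks idx 3 -> match: F0=3 F1=4; commitIndex=4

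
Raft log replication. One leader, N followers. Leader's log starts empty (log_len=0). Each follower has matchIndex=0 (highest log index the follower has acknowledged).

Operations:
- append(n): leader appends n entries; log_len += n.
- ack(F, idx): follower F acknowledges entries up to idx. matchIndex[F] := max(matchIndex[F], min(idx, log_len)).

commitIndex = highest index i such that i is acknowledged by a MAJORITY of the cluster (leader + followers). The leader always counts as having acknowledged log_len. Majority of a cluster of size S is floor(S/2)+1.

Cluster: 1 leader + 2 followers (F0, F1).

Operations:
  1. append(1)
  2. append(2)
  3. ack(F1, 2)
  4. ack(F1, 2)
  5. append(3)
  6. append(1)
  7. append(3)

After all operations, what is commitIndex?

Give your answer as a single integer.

Op 1: append 1 -> log_len=1
Op 2: append 2 -> log_len=3
Op 3: F1 acks idx 2 -> match: F0=0 F1=2; commitIndex=2
Op 4: F1 acks idx 2 -> match: F0=0 F1=2; commitIndex=2
Op 5: append 3 -> log_len=6
Op 6: append 1 -> log_len=7
Op 7: append 3 -> log_len=10

Answer: 2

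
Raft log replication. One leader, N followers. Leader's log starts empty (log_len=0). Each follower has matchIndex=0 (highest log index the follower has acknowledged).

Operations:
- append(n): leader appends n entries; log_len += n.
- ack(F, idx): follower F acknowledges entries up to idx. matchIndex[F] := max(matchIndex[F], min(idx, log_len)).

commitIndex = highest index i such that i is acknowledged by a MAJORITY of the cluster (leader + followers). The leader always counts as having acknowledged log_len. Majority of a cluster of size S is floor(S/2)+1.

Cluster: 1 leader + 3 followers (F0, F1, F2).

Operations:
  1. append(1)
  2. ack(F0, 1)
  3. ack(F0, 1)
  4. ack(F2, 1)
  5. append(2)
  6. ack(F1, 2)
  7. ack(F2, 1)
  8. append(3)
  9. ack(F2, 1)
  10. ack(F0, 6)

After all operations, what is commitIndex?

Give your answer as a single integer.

Op 1: append 1 -> log_len=1
Op 2: F0 acks idx 1 -> match: F0=1 F1=0 F2=0; commitIndex=0
Op 3: F0 acks idx 1 -> match: F0=1 F1=0 F2=0; commitIndex=0
Op 4: F2 acks idx 1 -> match: F0=1 F1=0 F2=1; commitIndex=1
Op 5: append 2 -> log_len=3
Op 6: F1 acks idx 2 -> match: F0=1 F1=2 F2=1; commitIndex=1
Op 7: F2 acks idx 1 -> match: F0=1 F1=2 F2=1; commitIndex=1
Op 8: append 3 -> log_len=6
Op 9: F2 acks idx 1 -> match: F0=1 F1=2 F2=1; commitIndex=1
Op 10: F0 acks idx 6 -> match: F0=6 F1=2 F2=1; commitIndex=2

Answer: 2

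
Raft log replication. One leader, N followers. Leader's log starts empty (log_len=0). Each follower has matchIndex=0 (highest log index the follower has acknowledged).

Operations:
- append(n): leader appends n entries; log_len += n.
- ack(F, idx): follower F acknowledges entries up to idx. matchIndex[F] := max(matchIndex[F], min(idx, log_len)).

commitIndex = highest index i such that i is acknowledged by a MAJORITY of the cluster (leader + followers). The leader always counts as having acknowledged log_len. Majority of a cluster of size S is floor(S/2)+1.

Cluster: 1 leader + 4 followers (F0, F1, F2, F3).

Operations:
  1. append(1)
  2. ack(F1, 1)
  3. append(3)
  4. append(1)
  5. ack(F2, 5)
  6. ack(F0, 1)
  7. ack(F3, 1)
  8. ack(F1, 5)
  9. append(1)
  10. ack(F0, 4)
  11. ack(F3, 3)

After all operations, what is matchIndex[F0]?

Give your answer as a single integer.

Op 1: append 1 -> log_len=1
Op 2: F1 acks idx 1 -> match: F0=0 F1=1 F2=0 F3=0; commitIndex=0
Op 3: append 3 -> log_len=4
Op 4: append 1 -> log_len=5
Op 5: F2 acks idx 5 -> match: F0=0 F1=1 F2=5 F3=0; commitIndex=1
Op 6: F0 acks idx 1 -> match: F0=1 F1=1 F2=5 F3=0; commitIndex=1
Op 7: F3 acks idx 1 -> match: F0=1 F1=1 F2=5 F3=1; commitIndex=1
Op 8: F1 acks idx 5 -> match: F0=1 F1=5 F2=5 F3=1; commitIndex=5
Op 9: append 1 -> log_len=6
Op 10: F0 acks idx 4 -> match: F0=4 F1=5 F2=5 F3=1; commitIndex=5
Op 11: F3 acks idx 3 -> match: F0=4 F1=5 F2=5 F3=3; commitIndex=5

Answer: 4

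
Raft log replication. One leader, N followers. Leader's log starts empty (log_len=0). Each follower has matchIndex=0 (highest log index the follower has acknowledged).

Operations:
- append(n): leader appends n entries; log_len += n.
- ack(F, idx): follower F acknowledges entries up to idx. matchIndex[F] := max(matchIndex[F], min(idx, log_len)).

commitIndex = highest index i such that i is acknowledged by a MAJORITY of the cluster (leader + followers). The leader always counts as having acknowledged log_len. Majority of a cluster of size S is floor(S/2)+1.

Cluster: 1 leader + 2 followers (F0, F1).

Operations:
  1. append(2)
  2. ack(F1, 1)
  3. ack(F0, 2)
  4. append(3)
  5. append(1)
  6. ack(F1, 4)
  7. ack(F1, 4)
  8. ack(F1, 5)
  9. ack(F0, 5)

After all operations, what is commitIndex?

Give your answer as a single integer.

Answer: 5

Derivation:
Op 1: append 2 -> log_len=2
Op 2: F1 acks idx 1 -> match: F0=0 F1=1; commitIndex=1
Op 3: F0 acks idx 2 -> match: F0=2 F1=1; commitIndex=2
Op 4: append 3 -> log_len=5
Op 5: append 1 -> log_len=6
Op 6: F1 acks idx 4 -> match: F0=2 F1=4; commitIndex=4
Op 7: F1 acks idx 4 -> match: F0=2 F1=4; commitIndex=4
Op 8: F1 acks idx 5 -> match: F0=2 F1=5; commitIndex=5
Op 9: F0 acks idx 5 -> match: F0=5 F1=5; commitIndex=5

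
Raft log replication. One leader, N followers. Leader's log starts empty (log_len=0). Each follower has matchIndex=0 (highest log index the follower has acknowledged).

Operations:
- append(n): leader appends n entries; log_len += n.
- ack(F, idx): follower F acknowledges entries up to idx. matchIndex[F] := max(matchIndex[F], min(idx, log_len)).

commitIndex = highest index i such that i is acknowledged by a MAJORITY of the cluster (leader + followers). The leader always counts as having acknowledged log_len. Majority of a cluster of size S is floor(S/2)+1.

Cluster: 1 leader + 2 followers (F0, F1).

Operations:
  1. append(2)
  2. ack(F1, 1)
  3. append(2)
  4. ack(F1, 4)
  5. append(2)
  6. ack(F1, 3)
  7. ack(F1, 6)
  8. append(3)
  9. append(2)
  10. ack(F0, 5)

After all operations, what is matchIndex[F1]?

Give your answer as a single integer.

Op 1: append 2 -> log_len=2
Op 2: F1 acks idx 1 -> match: F0=0 F1=1; commitIndex=1
Op 3: append 2 -> log_len=4
Op 4: F1 acks idx 4 -> match: F0=0 F1=4; commitIndex=4
Op 5: append 2 -> log_len=6
Op 6: F1 acks idx 3 -> match: F0=0 F1=4; commitIndex=4
Op 7: F1 acks idx 6 -> match: F0=0 F1=6; commitIndex=6
Op 8: append 3 -> log_len=9
Op 9: append 2 -> log_len=11
Op 10: F0 acks idx 5 -> match: F0=5 F1=6; commitIndex=6

Answer: 6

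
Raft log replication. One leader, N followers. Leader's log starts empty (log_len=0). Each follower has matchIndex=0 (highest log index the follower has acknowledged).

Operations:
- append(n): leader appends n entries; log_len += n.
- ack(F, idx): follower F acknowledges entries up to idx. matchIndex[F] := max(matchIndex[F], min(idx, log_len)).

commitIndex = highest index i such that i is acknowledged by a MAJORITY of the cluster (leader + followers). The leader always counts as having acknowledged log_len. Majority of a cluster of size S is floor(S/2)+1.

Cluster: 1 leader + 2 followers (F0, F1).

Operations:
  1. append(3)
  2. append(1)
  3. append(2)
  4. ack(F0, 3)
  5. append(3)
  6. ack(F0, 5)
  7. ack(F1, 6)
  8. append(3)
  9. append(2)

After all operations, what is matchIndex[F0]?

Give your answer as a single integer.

Op 1: append 3 -> log_len=3
Op 2: append 1 -> log_len=4
Op 3: append 2 -> log_len=6
Op 4: F0 acks idx 3 -> match: F0=3 F1=0; commitIndex=3
Op 5: append 3 -> log_len=9
Op 6: F0 acks idx 5 -> match: F0=5 F1=0; commitIndex=5
Op 7: F1 acks idx 6 -> match: F0=5 F1=6; commitIndex=6
Op 8: append 3 -> log_len=12
Op 9: append 2 -> log_len=14

Answer: 5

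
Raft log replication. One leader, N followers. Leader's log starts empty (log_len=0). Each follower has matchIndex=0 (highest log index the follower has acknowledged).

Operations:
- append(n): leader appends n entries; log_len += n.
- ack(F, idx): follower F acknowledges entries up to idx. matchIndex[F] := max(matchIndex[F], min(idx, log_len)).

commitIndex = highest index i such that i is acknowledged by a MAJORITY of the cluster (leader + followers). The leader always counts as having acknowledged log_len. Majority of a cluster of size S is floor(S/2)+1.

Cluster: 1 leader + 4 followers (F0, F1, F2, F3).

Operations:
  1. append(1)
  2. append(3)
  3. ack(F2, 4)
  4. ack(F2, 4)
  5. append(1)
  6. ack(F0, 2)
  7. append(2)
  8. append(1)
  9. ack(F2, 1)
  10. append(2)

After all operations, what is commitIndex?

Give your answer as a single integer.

Op 1: append 1 -> log_len=1
Op 2: append 3 -> log_len=4
Op 3: F2 acks idx 4 -> match: F0=0 F1=0 F2=4 F3=0; commitIndex=0
Op 4: F2 acks idx 4 -> match: F0=0 F1=0 F2=4 F3=0; commitIndex=0
Op 5: append 1 -> log_len=5
Op 6: F0 acks idx 2 -> match: F0=2 F1=0 F2=4 F3=0; commitIndex=2
Op 7: append 2 -> log_len=7
Op 8: append 1 -> log_len=8
Op 9: F2 acks idx 1 -> match: F0=2 F1=0 F2=4 F3=0; commitIndex=2
Op 10: append 2 -> log_len=10

Answer: 2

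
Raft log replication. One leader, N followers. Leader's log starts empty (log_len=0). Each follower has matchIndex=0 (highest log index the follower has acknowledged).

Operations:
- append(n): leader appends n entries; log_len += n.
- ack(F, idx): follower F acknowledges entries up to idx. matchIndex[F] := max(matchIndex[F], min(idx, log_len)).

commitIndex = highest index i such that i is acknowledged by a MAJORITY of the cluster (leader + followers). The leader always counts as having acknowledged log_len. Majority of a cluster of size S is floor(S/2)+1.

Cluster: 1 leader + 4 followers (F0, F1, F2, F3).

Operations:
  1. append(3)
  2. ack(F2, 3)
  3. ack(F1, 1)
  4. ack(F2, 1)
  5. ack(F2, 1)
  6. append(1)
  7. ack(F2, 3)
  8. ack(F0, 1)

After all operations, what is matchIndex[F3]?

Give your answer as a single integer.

Answer: 0

Derivation:
Op 1: append 3 -> log_len=3
Op 2: F2 acks idx 3 -> match: F0=0 F1=0 F2=3 F3=0; commitIndex=0
Op 3: F1 acks idx 1 -> match: F0=0 F1=1 F2=3 F3=0; commitIndex=1
Op 4: F2 acks idx 1 -> match: F0=0 F1=1 F2=3 F3=0; commitIndex=1
Op 5: F2 acks idx 1 -> match: F0=0 F1=1 F2=3 F3=0; commitIndex=1
Op 6: append 1 -> log_len=4
Op 7: F2 acks idx 3 -> match: F0=0 F1=1 F2=3 F3=0; commitIndex=1
Op 8: F0 acks idx 1 -> match: F0=1 F1=1 F2=3 F3=0; commitIndex=1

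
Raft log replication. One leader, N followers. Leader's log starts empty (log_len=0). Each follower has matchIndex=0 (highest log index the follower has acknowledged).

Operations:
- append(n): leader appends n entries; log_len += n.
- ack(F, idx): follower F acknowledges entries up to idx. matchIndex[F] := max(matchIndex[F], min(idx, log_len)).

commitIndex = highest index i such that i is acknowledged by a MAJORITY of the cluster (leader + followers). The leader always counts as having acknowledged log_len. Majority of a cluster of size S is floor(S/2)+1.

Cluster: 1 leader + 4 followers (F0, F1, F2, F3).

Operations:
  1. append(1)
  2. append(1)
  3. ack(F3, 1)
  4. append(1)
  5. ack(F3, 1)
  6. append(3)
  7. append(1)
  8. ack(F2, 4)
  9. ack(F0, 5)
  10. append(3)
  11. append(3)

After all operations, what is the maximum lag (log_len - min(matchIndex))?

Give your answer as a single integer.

Answer: 13

Derivation:
Op 1: append 1 -> log_len=1
Op 2: append 1 -> log_len=2
Op 3: F3 acks idx 1 -> match: F0=0 F1=0 F2=0 F3=1; commitIndex=0
Op 4: append 1 -> log_len=3
Op 5: F3 acks idx 1 -> match: F0=0 F1=0 F2=0 F3=1; commitIndex=0
Op 6: append 3 -> log_len=6
Op 7: append 1 -> log_len=7
Op 8: F2 acks idx 4 -> match: F0=0 F1=0 F2=4 F3=1; commitIndex=1
Op 9: F0 acks idx 5 -> match: F0=5 F1=0 F2=4 F3=1; commitIndex=4
Op 10: append 3 -> log_len=10
Op 11: append 3 -> log_len=13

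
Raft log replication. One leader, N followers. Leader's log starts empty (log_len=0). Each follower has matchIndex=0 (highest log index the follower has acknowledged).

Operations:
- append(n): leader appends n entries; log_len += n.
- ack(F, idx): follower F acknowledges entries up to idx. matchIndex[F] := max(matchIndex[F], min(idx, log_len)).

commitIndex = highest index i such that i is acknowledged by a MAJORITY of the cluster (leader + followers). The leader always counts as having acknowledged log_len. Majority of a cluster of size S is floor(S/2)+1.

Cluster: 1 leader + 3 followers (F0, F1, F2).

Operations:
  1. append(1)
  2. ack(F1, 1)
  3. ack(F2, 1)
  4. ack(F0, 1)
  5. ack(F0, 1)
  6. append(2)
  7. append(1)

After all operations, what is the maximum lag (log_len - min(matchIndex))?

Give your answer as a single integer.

Op 1: append 1 -> log_len=1
Op 2: F1 acks idx 1 -> match: F0=0 F1=1 F2=0; commitIndex=0
Op 3: F2 acks idx 1 -> match: F0=0 F1=1 F2=1; commitIndex=1
Op 4: F0 acks idx 1 -> match: F0=1 F1=1 F2=1; commitIndex=1
Op 5: F0 acks idx 1 -> match: F0=1 F1=1 F2=1; commitIndex=1
Op 6: append 2 -> log_len=3
Op 7: append 1 -> log_len=4

Answer: 3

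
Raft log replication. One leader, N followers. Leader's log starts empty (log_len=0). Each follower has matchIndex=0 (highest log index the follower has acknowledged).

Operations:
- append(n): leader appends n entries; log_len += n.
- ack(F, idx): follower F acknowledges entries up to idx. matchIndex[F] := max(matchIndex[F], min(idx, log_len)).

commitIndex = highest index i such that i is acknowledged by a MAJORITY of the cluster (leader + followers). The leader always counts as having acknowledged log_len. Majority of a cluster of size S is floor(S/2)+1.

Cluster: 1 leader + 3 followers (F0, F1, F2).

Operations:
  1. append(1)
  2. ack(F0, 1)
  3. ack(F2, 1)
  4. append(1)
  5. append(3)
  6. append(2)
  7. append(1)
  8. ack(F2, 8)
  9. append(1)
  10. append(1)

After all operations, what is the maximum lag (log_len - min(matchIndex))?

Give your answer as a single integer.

Answer: 10

Derivation:
Op 1: append 1 -> log_len=1
Op 2: F0 acks idx 1 -> match: F0=1 F1=0 F2=0; commitIndex=0
Op 3: F2 acks idx 1 -> match: F0=1 F1=0 F2=1; commitIndex=1
Op 4: append 1 -> log_len=2
Op 5: append 3 -> log_len=5
Op 6: append 2 -> log_len=7
Op 7: append 1 -> log_len=8
Op 8: F2 acks idx 8 -> match: F0=1 F1=0 F2=8; commitIndex=1
Op 9: append 1 -> log_len=9
Op 10: append 1 -> log_len=10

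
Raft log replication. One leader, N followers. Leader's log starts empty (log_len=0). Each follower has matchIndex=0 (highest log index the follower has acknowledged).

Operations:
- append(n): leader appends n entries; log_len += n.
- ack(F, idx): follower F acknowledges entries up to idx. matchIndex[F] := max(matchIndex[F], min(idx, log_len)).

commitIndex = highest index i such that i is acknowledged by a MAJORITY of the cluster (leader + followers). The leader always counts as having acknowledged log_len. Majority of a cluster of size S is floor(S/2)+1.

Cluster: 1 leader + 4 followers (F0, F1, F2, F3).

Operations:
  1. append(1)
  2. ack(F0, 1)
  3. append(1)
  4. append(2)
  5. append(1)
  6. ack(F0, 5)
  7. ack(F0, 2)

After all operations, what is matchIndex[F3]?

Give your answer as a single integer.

Op 1: append 1 -> log_len=1
Op 2: F0 acks idx 1 -> match: F0=1 F1=0 F2=0 F3=0; commitIndex=0
Op 3: append 1 -> log_len=2
Op 4: append 2 -> log_len=4
Op 5: append 1 -> log_len=5
Op 6: F0 acks idx 5 -> match: F0=5 F1=0 F2=0 F3=0; commitIndex=0
Op 7: F0 acks idx 2 -> match: F0=5 F1=0 F2=0 F3=0; commitIndex=0

Answer: 0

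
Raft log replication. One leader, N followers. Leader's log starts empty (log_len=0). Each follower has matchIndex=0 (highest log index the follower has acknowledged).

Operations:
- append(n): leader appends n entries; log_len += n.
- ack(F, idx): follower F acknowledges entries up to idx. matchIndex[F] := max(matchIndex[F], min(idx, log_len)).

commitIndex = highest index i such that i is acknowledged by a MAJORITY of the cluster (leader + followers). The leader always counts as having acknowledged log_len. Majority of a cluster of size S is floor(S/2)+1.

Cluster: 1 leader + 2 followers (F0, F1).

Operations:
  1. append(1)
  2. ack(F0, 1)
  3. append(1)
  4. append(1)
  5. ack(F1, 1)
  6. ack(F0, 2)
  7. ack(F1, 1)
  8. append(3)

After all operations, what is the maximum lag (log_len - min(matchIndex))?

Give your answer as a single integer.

Answer: 5

Derivation:
Op 1: append 1 -> log_len=1
Op 2: F0 acks idx 1 -> match: F0=1 F1=0; commitIndex=1
Op 3: append 1 -> log_len=2
Op 4: append 1 -> log_len=3
Op 5: F1 acks idx 1 -> match: F0=1 F1=1; commitIndex=1
Op 6: F0 acks idx 2 -> match: F0=2 F1=1; commitIndex=2
Op 7: F1 acks idx 1 -> match: F0=2 F1=1; commitIndex=2
Op 8: append 3 -> log_len=6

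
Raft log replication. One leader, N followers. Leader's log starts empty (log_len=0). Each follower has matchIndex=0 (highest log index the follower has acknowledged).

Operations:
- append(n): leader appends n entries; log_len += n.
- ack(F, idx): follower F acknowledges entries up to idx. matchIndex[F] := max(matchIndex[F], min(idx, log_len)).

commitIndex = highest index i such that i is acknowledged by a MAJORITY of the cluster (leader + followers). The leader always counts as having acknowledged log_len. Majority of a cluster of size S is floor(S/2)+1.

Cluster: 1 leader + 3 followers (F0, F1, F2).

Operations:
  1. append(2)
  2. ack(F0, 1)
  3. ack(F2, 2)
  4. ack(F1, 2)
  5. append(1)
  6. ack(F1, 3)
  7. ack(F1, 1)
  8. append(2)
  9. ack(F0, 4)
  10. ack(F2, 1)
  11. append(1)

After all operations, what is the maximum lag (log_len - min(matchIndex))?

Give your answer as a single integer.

Op 1: append 2 -> log_len=2
Op 2: F0 acks idx 1 -> match: F0=1 F1=0 F2=0; commitIndex=0
Op 3: F2 acks idx 2 -> match: F0=1 F1=0 F2=2; commitIndex=1
Op 4: F1 acks idx 2 -> match: F0=1 F1=2 F2=2; commitIndex=2
Op 5: append 1 -> log_len=3
Op 6: F1 acks idx 3 -> match: F0=1 F1=3 F2=2; commitIndex=2
Op 7: F1 acks idx 1 -> match: F0=1 F1=3 F2=2; commitIndex=2
Op 8: append 2 -> log_len=5
Op 9: F0 acks idx 4 -> match: F0=4 F1=3 F2=2; commitIndex=3
Op 10: F2 acks idx 1 -> match: F0=4 F1=3 F2=2; commitIndex=3
Op 11: append 1 -> log_len=6

Answer: 4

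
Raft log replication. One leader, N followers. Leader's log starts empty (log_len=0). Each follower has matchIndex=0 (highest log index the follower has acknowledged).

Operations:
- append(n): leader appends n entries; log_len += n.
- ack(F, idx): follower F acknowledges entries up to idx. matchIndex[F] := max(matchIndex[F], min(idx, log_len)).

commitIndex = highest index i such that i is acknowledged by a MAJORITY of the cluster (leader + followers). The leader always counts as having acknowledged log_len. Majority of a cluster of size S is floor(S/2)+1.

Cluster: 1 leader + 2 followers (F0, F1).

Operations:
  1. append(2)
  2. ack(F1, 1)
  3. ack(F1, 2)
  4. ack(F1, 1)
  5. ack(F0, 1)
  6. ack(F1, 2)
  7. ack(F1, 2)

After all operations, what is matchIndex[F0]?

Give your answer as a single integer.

Answer: 1

Derivation:
Op 1: append 2 -> log_len=2
Op 2: F1 acks idx 1 -> match: F0=0 F1=1; commitIndex=1
Op 3: F1 acks idx 2 -> match: F0=0 F1=2; commitIndex=2
Op 4: F1 acks idx 1 -> match: F0=0 F1=2; commitIndex=2
Op 5: F0 acks idx 1 -> match: F0=1 F1=2; commitIndex=2
Op 6: F1 acks idx 2 -> match: F0=1 F1=2; commitIndex=2
Op 7: F1 acks idx 2 -> match: F0=1 F1=2; commitIndex=2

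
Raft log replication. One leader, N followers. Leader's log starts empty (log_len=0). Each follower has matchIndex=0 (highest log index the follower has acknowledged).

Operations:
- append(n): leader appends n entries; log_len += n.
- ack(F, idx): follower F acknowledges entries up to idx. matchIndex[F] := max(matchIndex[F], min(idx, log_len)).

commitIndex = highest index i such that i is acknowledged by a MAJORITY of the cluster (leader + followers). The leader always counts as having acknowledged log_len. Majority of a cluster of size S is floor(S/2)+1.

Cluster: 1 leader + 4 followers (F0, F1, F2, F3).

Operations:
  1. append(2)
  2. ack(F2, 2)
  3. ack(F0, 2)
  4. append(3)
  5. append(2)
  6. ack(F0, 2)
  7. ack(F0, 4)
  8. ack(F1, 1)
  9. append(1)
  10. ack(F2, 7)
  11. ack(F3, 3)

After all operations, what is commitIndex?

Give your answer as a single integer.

Op 1: append 2 -> log_len=2
Op 2: F2 acks idx 2 -> match: F0=0 F1=0 F2=2 F3=0; commitIndex=0
Op 3: F0 acks idx 2 -> match: F0=2 F1=0 F2=2 F3=0; commitIndex=2
Op 4: append 3 -> log_len=5
Op 5: append 2 -> log_len=7
Op 6: F0 acks idx 2 -> match: F0=2 F1=0 F2=2 F3=0; commitIndex=2
Op 7: F0 acks idx 4 -> match: F0=4 F1=0 F2=2 F3=0; commitIndex=2
Op 8: F1 acks idx 1 -> match: F0=4 F1=1 F2=2 F3=0; commitIndex=2
Op 9: append 1 -> log_len=8
Op 10: F2 acks idx 7 -> match: F0=4 F1=1 F2=7 F3=0; commitIndex=4
Op 11: F3 acks idx 3 -> match: F0=4 F1=1 F2=7 F3=3; commitIndex=4

Answer: 4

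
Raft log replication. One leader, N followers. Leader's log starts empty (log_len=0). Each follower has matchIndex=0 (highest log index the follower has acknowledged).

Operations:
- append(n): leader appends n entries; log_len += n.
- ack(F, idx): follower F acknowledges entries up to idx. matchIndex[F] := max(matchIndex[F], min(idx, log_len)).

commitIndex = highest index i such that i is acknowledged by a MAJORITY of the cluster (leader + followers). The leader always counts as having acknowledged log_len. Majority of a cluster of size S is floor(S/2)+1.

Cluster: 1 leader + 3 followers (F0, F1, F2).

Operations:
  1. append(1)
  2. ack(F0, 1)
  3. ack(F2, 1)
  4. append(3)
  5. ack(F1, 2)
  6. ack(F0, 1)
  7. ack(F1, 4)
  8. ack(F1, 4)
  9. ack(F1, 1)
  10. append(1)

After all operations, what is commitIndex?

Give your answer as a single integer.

Answer: 1

Derivation:
Op 1: append 1 -> log_len=1
Op 2: F0 acks idx 1 -> match: F0=1 F1=0 F2=0; commitIndex=0
Op 3: F2 acks idx 1 -> match: F0=1 F1=0 F2=1; commitIndex=1
Op 4: append 3 -> log_len=4
Op 5: F1 acks idx 2 -> match: F0=1 F1=2 F2=1; commitIndex=1
Op 6: F0 acks idx 1 -> match: F0=1 F1=2 F2=1; commitIndex=1
Op 7: F1 acks idx 4 -> match: F0=1 F1=4 F2=1; commitIndex=1
Op 8: F1 acks idx 4 -> match: F0=1 F1=4 F2=1; commitIndex=1
Op 9: F1 acks idx 1 -> match: F0=1 F1=4 F2=1; commitIndex=1
Op 10: append 1 -> log_len=5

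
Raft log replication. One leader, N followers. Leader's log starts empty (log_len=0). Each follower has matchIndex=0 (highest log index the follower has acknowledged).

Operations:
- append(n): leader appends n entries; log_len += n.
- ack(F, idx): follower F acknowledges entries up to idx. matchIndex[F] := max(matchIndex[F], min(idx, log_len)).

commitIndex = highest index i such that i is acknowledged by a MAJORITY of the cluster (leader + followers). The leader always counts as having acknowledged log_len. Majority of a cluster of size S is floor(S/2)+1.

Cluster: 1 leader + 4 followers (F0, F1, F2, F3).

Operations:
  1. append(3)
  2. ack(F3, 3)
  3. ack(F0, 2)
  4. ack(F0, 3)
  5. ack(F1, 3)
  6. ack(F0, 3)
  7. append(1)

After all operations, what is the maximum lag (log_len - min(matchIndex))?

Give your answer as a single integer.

Answer: 4

Derivation:
Op 1: append 3 -> log_len=3
Op 2: F3 acks idx 3 -> match: F0=0 F1=0 F2=0 F3=3; commitIndex=0
Op 3: F0 acks idx 2 -> match: F0=2 F1=0 F2=0 F3=3; commitIndex=2
Op 4: F0 acks idx 3 -> match: F0=3 F1=0 F2=0 F3=3; commitIndex=3
Op 5: F1 acks idx 3 -> match: F0=3 F1=3 F2=0 F3=3; commitIndex=3
Op 6: F0 acks idx 3 -> match: F0=3 F1=3 F2=0 F3=3; commitIndex=3
Op 7: append 1 -> log_len=4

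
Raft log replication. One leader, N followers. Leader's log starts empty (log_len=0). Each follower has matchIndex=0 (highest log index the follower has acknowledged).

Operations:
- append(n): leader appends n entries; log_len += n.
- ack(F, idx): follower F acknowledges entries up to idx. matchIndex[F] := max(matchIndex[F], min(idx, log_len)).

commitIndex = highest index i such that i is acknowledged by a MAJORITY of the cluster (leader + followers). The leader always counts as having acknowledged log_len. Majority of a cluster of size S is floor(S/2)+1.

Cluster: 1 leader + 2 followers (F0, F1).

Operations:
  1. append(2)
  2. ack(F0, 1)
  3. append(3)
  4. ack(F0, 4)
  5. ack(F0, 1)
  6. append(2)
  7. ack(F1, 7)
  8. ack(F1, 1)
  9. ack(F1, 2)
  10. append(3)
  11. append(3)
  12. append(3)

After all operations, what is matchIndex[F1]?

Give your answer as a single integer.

Op 1: append 2 -> log_len=2
Op 2: F0 acks idx 1 -> match: F0=1 F1=0; commitIndex=1
Op 3: append 3 -> log_len=5
Op 4: F0 acks idx 4 -> match: F0=4 F1=0; commitIndex=4
Op 5: F0 acks idx 1 -> match: F0=4 F1=0; commitIndex=4
Op 6: append 2 -> log_len=7
Op 7: F1 acks idx 7 -> match: F0=4 F1=7; commitIndex=7
Op 8: F1 acks idx 1 -> match: F0=4 F1=7; commitIndex=7
Op 9: F1 acks idx 2 -> match: F0=4 F1=7; commitIndex=7
Op 10: append 3 -> log_len=10
Op 11: append 3 -> log_len=13
Op 12: append 3 -> log_len=16

Answer: 7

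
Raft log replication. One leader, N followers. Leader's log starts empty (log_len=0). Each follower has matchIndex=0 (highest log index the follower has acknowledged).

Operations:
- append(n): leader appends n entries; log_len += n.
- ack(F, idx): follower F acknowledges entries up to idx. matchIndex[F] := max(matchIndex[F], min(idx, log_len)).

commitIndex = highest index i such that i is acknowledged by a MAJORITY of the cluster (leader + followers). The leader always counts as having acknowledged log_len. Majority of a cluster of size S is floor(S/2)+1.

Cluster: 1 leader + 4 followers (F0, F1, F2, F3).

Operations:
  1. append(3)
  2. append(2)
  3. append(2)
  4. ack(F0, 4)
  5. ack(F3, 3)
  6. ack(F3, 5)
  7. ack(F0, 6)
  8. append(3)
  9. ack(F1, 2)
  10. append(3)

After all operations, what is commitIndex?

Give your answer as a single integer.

Op 1: append 3 -> log_len=3
Op 2: append 2 -> log_len=5
Op 3: append 2 -> log_len=7
Op 4: F0 acks idx 4 -> match: F0=4 F1=0 F2=0 F3=0; commitIndex=0
Op 5: F3 acks idx 3 -> match: F0=4 F1=0 F2=0 F3=3; commitIndex=3
Op 6: F3 acks idx 5 -> match: F0=4 F1=0 F2=0 F3=5; commitIndex=4
Op 7: F0 acks idx 6 -> match: F0=6 F1=0 F2=0 F3=5; commitIndex=5
Op 8: append 3 -> log_len=10
Op 9: F1 acks idx 2 -> match: F0=6 F1=2 F2=0 F3=5; commitIndex=5
Op 10: append 3 -> log_len=13

Answer: 5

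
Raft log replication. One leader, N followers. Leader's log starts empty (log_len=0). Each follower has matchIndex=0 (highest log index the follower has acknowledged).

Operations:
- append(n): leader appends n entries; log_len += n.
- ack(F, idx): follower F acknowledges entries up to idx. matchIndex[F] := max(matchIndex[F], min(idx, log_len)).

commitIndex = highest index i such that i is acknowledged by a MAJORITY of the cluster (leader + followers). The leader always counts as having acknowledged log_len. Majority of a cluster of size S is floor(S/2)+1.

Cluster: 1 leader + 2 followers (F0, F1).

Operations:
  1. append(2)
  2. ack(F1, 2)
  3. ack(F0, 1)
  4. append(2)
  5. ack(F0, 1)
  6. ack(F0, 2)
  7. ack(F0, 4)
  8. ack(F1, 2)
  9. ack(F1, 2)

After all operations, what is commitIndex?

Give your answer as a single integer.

Op 1: append 2 -> log_len=2
Op 2: F1 acks idx 2 -> match: F0=0 F1=2; commitIndex=2
Op 3: F0 acks idx 1 -> match: F0=1 F1=2; commitIndex=2
Op 4: append 2 -> log_len=4
Op 5: F0 acks idx 1 -> match: F0=1 F1=2; commitIndex=2
Op 6: F0 acks idx 2 -> match: F0=2 F1=2; commitIndex=2
Op 7: F0 acks idx 4 -> match: F0=4 F1=2; commitIndex=4
Op 8: F1 acks idx 2 -> match: F0=4 F1=2; commitIndex=4
Op 9: F1 acks idx 2 -> match: F0=4 F1=2; commitIndex=4

Answer: 4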